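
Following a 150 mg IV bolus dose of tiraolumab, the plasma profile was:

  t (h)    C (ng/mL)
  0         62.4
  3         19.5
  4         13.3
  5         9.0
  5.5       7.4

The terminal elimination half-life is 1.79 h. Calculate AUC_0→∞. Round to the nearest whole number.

AUC = 174 ng/mL·h

Trapezoidal AUC_0→5.5:
  [0→3]: (62.4+19.5)/2 × 3 = 122.85
  [3→4]: (19.5+13.3)/2 × 1 = 16.4
  [4→5]: (13.3+9.0)/2 × 1 = 11.15
  [5→5.5]: (9.0+7.4)/2 × 0.5 = 4.1
  Sum = 154.5 ng/mL·h
k_e = ln2 / t½ = 0.693147 / 1.79 = 0.3872 h^-1
Extrapolated tail: C_last / k_e = 7.4 / 0.3872 = 19.112
AUC_0→∞ = 154.5 + 19.112 = 173.612 ng/mL·h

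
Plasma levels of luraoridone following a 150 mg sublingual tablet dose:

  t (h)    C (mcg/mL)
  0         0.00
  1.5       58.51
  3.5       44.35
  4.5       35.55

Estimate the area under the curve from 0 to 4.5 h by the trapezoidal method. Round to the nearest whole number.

AUC = 187 mcg/mL·h

Trapezoidal AUC_0→4.5:
  [0→1.5]: (0.00+58.51)/2 × 1.5 = 43.8825
  [1.5→3.5]: (58.51+44.35)/2 × 2 = 102.86
  [3.5→4.5]: (44.35+35.55)/2 × 1 = 39.95
  Sum = 186.6925 mcg/mL·h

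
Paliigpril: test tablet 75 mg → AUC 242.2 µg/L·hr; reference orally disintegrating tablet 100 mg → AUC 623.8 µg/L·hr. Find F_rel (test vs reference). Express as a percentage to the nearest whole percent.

F_rel = 52%

F_rel = (AUC_test/D_test) / (AUC_ref/D_ref)
      = (242.2/75) / (623.8/100)
      = 3.22933 / 6.238 = 0.5177 = 51.77%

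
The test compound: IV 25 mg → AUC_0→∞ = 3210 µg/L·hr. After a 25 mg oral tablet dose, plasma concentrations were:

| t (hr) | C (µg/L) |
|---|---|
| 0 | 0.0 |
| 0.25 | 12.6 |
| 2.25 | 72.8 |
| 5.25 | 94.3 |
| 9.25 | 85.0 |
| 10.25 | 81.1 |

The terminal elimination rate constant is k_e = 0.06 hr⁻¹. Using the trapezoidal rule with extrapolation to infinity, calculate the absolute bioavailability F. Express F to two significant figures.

F = 0.66

Trapezoidal AUC_0→10.25 (oral tablet):
  [0→0.25]: (0.0+12.6)/2 × 0.25 = 1.575
  [0.25→2.25]: (12.6+72.8)/2 × 2 = 85.4
  [2.25→5.25]: (72.8+94.3)/2 × 3 = 250.65
  [5.25→9.25]: (94.3+85.0)/2 × 4 = 358.6
  [9.25→10.25]: (85.0+81.1)/2 × 1 = 83.05
  Sum = 779.275 µg/L·hr
Tail: C_last/k_e = 81.1/0.06 = 1351.667
AUC_0→∞ (oral tablet) = 779.275 + 1351.667 = 2130.942 µg/L·hr
F = (AUC_ev/D_ev)/(AUC_iv/D_iv) = (2130.942/25)/(3210/25) = 85.23768/128.4 = 0.6638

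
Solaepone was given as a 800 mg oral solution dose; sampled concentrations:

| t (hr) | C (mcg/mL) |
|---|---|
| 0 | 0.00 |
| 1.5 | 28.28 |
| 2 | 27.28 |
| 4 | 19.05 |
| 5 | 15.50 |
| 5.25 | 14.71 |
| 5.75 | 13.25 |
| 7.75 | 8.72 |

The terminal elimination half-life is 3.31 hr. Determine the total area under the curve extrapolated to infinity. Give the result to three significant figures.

AUC = 173 mcg/mL·hr

Trapezoidal AUC_0→7.75:
  [0→1.5]: (0.00+28.28)/2 × 1.5 = 21.21
  [1.5→2]: (28.28+27.28)/2 × 0.5 = 13.89
  [2→4]: (27.28+19.05)/2 × 2 = 46.33
  [4→5]: (19.05+15.50)/2 × 1 = 17.275
  [5→5.25]: (15.50+14.71)/2 × 0.25 = 3.77625
  [5.25→5.75]: (14.71+13.25)/2 × 0.5 = 6.99
  [5.75→7.75]: (13.25+8.72)/2 × 2 = 21.97
  Sum = 131.44125 mcg/mL·hr
k_e = ln2 / t½ = 0.693147 / 3.31 = 0.2094 hr^-1
Extrapolated tail: C_last / k_e = 8.72 / 0.2094 = 41.643
AUC_0→∞ = 131.44125 + 41.643 = 173.08425 mcg/mL·hr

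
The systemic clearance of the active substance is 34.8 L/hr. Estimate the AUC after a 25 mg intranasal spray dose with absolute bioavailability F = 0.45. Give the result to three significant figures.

AUC_0→∞ = F × Dose / CL
        = 0.45 × 25 / 34.8 = 0.323276 mg/L·hr

AUC = 0.323 mg/L·hr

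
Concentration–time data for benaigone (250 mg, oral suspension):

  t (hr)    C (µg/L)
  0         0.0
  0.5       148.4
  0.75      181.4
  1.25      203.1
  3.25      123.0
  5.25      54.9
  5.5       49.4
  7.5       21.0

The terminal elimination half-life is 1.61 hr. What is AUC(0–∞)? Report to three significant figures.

AUC = 811 µg/L·hr

Trapezoidal AUC_0→7.5:
  [0→0.5]: (0.0+148.4)/2 × 0.5 = 37.1
  [0.5→0.75]: (148.4+181.4)/2 × 0.25 = 41.225
  [0.75→1.25]: (181.4+203.1)/2 × 0.5 = 96.125
  [1.25→3.25]: (203.1+123.0)/2 × 2 = 326.1
  [3.25→5.25]: (123.0+54.9)/2 × 2 = 177.9
  [5.25→5.5]: (54.9+49.4)/2 × 0.25 = 13.0375
  [5.5→7.5]: (49.4+21.0)/2 × 2 = 70.4
  Sum = 761.8875 µg/L·hr
k_e = ln2 / t½ = 0.693147 / 1.61 = 0.4305 hr^-1
Extrapolated tail: C_last / k_e = 21.0 / 0.4305 = 48.780
AUC_0→∞ = 761.8875 + 48.780 = 810.6675 µg/L·hr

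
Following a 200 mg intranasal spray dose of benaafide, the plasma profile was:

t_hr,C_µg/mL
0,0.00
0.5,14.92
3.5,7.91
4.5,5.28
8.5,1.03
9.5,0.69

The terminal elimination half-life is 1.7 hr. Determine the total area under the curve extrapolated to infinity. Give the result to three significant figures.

Trapezoidal AUC_0→9.5:
  [0→0.5]: (0.00+14.92)/2 × 0.5 = 3.73
  [0.5→3.5]: (14.92+7.91)/2 × 3 = 34.245
  [3.5→4.5]: (7.91+5.28)/2 × 1 = 6.595
  [4.5→8.5]: (5.28+1.03)/2 × 4 = 12.62
  [8.5→9.5]: (1.03+0.69)/2 × 1 = 0.86
  Sum = 58.05 µg/mL·hr
k_e = ln2 / t½ = 0.693147 / 1.7 = 0.4077 hr^-1
Extrapolated tail: C_last / k_e = 0.69 / 0.4077 = 1.692
AUC_0→∞ = 58.05 + 1.692 = 59.742 µg/mL·hr

AUC = 59.7 µg/mL·hr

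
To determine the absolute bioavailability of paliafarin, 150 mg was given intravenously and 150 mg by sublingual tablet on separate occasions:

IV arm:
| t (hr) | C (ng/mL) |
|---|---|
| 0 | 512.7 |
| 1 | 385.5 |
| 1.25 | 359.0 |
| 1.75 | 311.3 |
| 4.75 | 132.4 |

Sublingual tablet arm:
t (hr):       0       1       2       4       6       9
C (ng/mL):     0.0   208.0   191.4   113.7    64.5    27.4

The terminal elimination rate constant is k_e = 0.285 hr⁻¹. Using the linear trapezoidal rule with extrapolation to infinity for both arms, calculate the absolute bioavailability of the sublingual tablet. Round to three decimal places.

Trapezoidal AUC_0→4.75 (IV):
  [0→1]: (512.7+385.5)/2 × 1 = 449.1
  [1→1.25]: (385.5+359.0)/2 × 0.25 = 93.0625
  [1.25→1.75]: (359.0+311.3)/2 × 0.5 = 167.575
  [1.75→4.75]: (311.3+132.4)/2 × 3 = 665.55
  Sum = 1375.2875 ng/mL·hr
IV tail: 132.4/0.285 = 464.561; AUC_iv,0→∞ = 1375.2875 + 464.561 = 1839.8485 ng/mL·hr
Trapezoidal AUC_0→9 (sublingual tablet):
  [0→1]: (0.0+208.0)/2 × 1 = 104.0
  [1→2]: (208.0+191.4)/2 × 1 = 199.7
  [2→4]: (191.4+113.7)/2 × 2 = 305.1
  [4→6]: (113.7+64.5)/2 × 2 = 178.2
  [6→9]: (64.5+27.4)/2 × 3 = 137.85
  Sum = 924.85 ng/mL·hr
sublingual tablet tail: 27.4/0.285 = 96.140; AUC_ev,0→∞ = 924.85 + 96.140 = 1020.99 ng/mL·hr
F = (AUC_ev/D_ev)/(AUC_iv/D_iv) = (1020.99/150)/(1839.8485/150) = 6.8066/12.2657 = 0.5549

F = 0.555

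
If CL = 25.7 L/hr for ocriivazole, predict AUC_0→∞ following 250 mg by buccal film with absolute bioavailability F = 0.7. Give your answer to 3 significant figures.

AUC = 6.81 mg/L·hr

AUC_0→∞ = F × Dose / CL
        = 0.7 × 250 / 25.7 = 6.80934 mg/L·hr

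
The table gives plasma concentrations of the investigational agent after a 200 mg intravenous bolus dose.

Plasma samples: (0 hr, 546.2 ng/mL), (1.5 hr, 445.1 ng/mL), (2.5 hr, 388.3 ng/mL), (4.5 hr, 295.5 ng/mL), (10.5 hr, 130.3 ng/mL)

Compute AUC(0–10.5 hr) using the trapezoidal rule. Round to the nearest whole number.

AUC = 3121 ng/mL·hr

Trapezoidal AUC_0→10.5:
  [0→1.5]: (546.2+445.1)/2 × 1.5 = 743.475
  [1.5→2.5]: (445.1+388.3)/2 × 1 = 416.7
  [2.5→4.5]: (388.3+295.5)/2 × 2 = 683.8
  [4.5→10.5]: (295.5+130.3)/2 × 6 = 1277.4
  Sum = 3121.375 ng/mL·hr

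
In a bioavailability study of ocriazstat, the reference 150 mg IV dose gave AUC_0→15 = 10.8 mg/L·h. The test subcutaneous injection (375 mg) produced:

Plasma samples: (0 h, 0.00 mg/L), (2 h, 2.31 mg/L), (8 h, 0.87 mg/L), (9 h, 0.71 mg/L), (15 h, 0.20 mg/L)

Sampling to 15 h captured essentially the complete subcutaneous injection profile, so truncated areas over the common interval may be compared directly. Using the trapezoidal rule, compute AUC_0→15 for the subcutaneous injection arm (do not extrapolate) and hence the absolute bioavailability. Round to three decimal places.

F = 0.569

Trapezoidal AUC_0→15 (subcutaneous injection):
  [0→2]: (0.00+2.31)/2 × 2 = 2.31
  [2→8]: (2.31+0.87)/2 × 6 = 9.54
  [8→9]: (0.87+0.71)/2 × 1 = 0.79
  [9→15]: (0.71+0.20)/2 × 6 = 2.73
  Sum = 15.37 mg/L·h
F = (AUC_ev/D_ev)/(AUC_iv/D_iv) = (15.37/375)/(10.8/150) = 0.0409867/0.072 = 0.5693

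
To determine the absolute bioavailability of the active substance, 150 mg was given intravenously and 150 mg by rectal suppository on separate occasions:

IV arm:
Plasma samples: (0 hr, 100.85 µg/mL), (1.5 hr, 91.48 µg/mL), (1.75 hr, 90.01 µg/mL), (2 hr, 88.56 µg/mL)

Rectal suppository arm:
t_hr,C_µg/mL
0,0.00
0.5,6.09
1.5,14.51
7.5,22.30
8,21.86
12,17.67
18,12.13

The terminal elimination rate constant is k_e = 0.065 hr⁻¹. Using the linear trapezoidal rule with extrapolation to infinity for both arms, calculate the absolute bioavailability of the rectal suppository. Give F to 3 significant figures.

Trapezoidal AUC_0→2 (IV):
  [0→1.5]: (100.85+91.48)/2 × 1.5 = 144.2475
  [1.5→1.75]: (91.48+90.01)/2 × 0.25 = 22.68625
  [1.75→2]: (90.01+88.56)/2 × 0.25 = 22.32125
  Sum = 189.255 µg/mL·hr
IV tail: 88.56/0.065 = 1362.462; AUC_iv,0→∞ = 189.255 + 1362.462 = 1551.717 µg/mL·hr
Trapezoidal AUC_0→18 (rectal suppository):
  [0→0.5]: (0.00+6.09)/2 × 0.5 = 1.5225
  [0.5→1.5]: (6.09+14.51)/2 × 1 = 10.3
  [1.5→7.5]: (14.51+22.30)/2 × 6 = 110.43
  [7.5→8]: (22.30+21.86)/2 × 0.5 = 11.04
  [8→12]: (21.86+17.67)/2 × 4 = 79.06
  [12→18]: (17.67+12.13)/2 × 6 = 89.4
  Sum = 301.7525 µg/mL·hr
rectal suppository tail: 12.13/0.065 = 186.615; AUC_ev,0→∞ = 301.7525 + 186.615 = 488.3675 µg/mL·hr
F = (AUC_ev/D_ev)/(AUC_iv/D_iv) = (488.3675/150)/(1551.717/150) = 3.25578/10.34478 = 0.3147

F = 0.315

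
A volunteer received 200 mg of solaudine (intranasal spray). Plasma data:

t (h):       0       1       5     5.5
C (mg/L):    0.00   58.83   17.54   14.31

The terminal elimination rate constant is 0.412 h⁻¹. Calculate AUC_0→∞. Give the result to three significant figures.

AUC = 225 mg/L·h

Trapezoidal AUC_0→5.5:
  [0→1]: (0.00+58.83)/2 × 1 = 29.415
  [1→5]: (58.83+17.54)/2 × 4 = 152.74
  [5→5.5]: (17.54+14.31)/2 × 0.5 = 7.9625
  Sum = 190.1175 mg/L·h
Extrapolated tail: C_last / k_e = 14.31 / 0.412 = 34.733
AUC_0→∞ = 190.1175 + 34.733 = 224.8505 mg/L·h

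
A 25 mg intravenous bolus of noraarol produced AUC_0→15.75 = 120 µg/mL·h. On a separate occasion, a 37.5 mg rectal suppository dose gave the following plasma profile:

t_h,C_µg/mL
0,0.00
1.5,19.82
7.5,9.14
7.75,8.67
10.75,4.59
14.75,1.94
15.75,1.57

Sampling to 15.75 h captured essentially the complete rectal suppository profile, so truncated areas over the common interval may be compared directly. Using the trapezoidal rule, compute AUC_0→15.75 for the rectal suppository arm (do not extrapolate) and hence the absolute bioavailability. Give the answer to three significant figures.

F = 0.770

Trapezoidal AUC_0→15.75 (rectal suppository):
  [0→1.5]: (0.00+19.82)/2 × 1.5 = 14.865
  [1.5→7.5]: (19.82+9.14)/2 × 6 = 86.88
  [7.5→7.75]: (9.14+8.67)/2 × 0.25 = 2.22625
  [7.75→10.75]: (8.67+4.59)/2 × 3 = 19.89
  [10.75→14.75]: (4.59+1.94)/2 × 4 = 13.06
  [14.75→15.75]: (1.94+1.57)/2 × 1 = 1.755
  Sum = 138.67625 µg/mL·h
F = (AUC_ev/D_ev)/(AUC_iv/D_iv) = (138.67625/37.5)/(120/25) = 3.69803/4.8 = 0.7704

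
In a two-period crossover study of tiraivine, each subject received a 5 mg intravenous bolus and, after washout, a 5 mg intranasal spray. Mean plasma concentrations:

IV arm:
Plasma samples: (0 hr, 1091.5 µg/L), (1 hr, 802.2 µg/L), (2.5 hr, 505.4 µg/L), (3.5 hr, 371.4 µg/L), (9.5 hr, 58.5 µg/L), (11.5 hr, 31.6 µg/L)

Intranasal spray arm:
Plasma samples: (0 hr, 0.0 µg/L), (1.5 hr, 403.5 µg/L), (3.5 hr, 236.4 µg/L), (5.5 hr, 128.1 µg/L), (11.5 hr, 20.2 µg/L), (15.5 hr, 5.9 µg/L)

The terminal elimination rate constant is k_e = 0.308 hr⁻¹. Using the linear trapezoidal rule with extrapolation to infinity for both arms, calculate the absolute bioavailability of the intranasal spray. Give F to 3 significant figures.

F = 0.474

Trapezoidal AUC_0→11.5 (IV):
  [0→1]: (1091.5+802.2)/2 × 1 = 946.85
  [1→2.5]: (802.2+505.4)/2 × 1.5 = 980.7
  [2.5→3.5]: (505.4+371.4)/2 × 1 = 438.4
  [3.5→9.5]: (371.4+58.5)/2 × 6 = 1289.7
  [9.5→11.5]: (58.5+31.6)/2 × 2 = 90.1
  Sum = 3745.75 µg/L·hr
IV tail: 31.6/0.308 = 102.597; AUC_iv,0→∞ = 3745.75 + 102.597 = 3848.347 µg/L·hr
Trapezoidal AUC_0→15.5 (intranasal spray):
  [0→1.5]: (0.0+403.5)/2 × 1.5 = 302.625
  [1.5→3.5]: (403.5+236.4)/2 × 2 = 639.9
  [3.5→5.5]: (236.4+128.1)/2 × 2 = 364.5
  [5.5→11.5]: (128.1+20.2)/2 × 6 = 444.9
  [11.5→15.5]: (20.2+5.9)/2 × 4 = 52.2
  Sum = 1804.125 µg/L·hr
intranasal spray tail: 5.9/0.308 = 19.156; AUC_ev,0→∞ = 1804.125 + 19.156 = 1823.281 µg/L·hr
F = (AUC_ev/D_ev)/(AUC_iv/D_iv) = (1823.281/5)/(3848.347/5) = 364.6562/769.6694 = 0.4738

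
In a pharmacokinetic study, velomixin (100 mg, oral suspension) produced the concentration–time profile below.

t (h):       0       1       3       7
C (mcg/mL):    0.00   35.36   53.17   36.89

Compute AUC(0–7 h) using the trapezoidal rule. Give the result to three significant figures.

AUC = 286 mcg/mL·h

Trapezoidal AUC_0→7:
  [0→1]: (0.00+35.36)/2 × 1 = 17.68
  [1→3]: (35.36+53.17)/2 × 2 = 88.53
  [3→7]: (53.17+36.89)/2 × 4 = 180.12
  Sum = 286.33 mcg/mL·h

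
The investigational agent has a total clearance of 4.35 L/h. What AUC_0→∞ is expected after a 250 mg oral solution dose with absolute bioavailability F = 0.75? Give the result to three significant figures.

AUC = 43.1 mg/L·h

AUC_0→∞ = F × Dose / CL
        = 0.75 × 250 / 4.35 = 43.1034 mg/L·h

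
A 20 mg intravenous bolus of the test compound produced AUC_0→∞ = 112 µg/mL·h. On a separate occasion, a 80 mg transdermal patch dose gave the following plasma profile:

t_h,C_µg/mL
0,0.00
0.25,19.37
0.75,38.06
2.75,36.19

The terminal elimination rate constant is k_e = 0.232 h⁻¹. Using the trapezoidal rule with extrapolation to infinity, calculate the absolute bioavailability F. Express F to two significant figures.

F = 0.55

Trapezoidal AUC_0→2.75 (transdermal patch):
  [0→0.25]: (0.00+19.37)/2 × 0.25 = 2.42125
  [0.25→0.75]: (19.37+38.06)/2 × 0.5 = 14.3575
  [0.75→2.75]: (38.06+36.19)/2 × 2 = 74.25
  Sum = 91.02875 µg/mL·h
Tail: C_last/k_e = 36.19/0.232 = 155.991
AUC_0→∞ (transdermal patch) = 91.02875 + 155.991 = 247.01975 µg/mL·h
F = (AUC_ev/D_ev)/(AUC_iv/D_iv) = (247.01975/80)/(112/20) = 3.08775/5.6 = 0.5514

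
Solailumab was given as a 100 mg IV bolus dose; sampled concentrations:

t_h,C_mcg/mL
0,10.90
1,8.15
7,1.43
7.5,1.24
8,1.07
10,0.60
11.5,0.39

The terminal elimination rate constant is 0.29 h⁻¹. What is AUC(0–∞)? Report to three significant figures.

AUC = 43.3 mcg/mL·h

Trapezoidal AUC_0→11.5:
  [0→1]: (10.90+8.15)/2 × 1 = 9.525
  [1→7]: (8.15+1.43)/2 × 6 = 28.74
  [7→7.5]: (1.43+1.24)/2 × 0.5 = 0.6675
  [7.5→8]: (1.24+1.07)/2 × 0.5 = 0.5775
  [8→10]: (1.07+0.60)/2 × 2 = 1.67
  [10→11.5]: (0.60+0.39)/2 × 1.5 = 0.7425
  Sum = 41.9225 mcg/mL·h
Extrapolated tail: C_last / k_e = 0.39 / 0.29 = 1.345
AUC_0→∞ = 41.9225 + 1.345 = 43.2675 mcg/mL·h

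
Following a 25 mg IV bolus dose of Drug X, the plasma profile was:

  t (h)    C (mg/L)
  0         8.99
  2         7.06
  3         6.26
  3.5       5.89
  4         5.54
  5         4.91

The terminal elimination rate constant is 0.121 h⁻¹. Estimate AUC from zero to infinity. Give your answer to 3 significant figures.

AUC = 74.4 mg/L·h

Trapezoidal AUC_0→5:
  [0→2]: (8.99+7.06)/2 × 2 = 16.05
  [2→3]: (7.06+6.26)/2 × 1 = 6.66
  [3→3.5]: (6.26+5.89)/2 × 0.5 = 3.0375
  [3.5→4]: (5.89+5.54)/2 × 0.5 = 2.8575
  [4→5]: (5.54+4.91)/2 × 1 = 5.225
  Sum = 33.83 mg/L·h
Extrapolated tail: C_last / k_e = 4.91 / 0.121 = 40.579
AUC_0→∞ = 33.83 + 40.579 = 74.409 mg/L·h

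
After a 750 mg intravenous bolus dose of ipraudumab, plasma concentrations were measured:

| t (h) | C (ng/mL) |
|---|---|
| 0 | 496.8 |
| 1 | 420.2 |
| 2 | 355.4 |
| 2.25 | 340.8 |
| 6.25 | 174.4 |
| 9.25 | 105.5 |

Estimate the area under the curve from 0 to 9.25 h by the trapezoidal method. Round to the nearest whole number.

AUC = 2384 ng/mL·h

Trapezoidal AUC_0→9.25:
  [0→1]: (496.8+420.2)/2 × 1 = 458.5
  [1→2]: (420.2+355.4)/2 × 1 = 387.8
  [2→2.25]: (355.4+340.8)/2 × 0.25 = 87.025
  [2.25→6.25]: (340.8+174.4)/2 × 4 = 1030.4
  [6.25→9.25]: (174.4+105.5)/2 × 3 = 419.85
  Sum = 2383.575 ng/mL·h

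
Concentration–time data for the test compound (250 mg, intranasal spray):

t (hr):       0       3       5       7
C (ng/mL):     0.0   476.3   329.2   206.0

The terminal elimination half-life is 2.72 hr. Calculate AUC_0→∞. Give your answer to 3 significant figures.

AUC = 2860 ng/mL·hr

Trapezoidal AUC_0→7:
  [0→3]: (0.0+476.3)/2 × 3 = 714.45
  [3→5]: (476.3+329.2)/2 × 2 = 805.5
  [5→7]: (329.2+206.0)/2 × 2 = 535.2
  Sum = 2055.15 ng/mL·hr
k_e = ln2 / t½ = 0.693147 / 2.72 = 0.2548 hr^-1
Extrapolated tail: C_last / k_e = 206.0 / 0.2548 = 808.477
AUC_0→∞ = 2055.15 + 808.477 = 2863.627 ng/mL·hr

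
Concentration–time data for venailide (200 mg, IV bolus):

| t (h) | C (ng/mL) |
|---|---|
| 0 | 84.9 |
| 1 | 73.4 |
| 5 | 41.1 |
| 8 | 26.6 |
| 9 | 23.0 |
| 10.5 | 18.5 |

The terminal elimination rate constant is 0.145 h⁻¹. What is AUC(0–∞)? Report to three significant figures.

AUC = 593 ng/mL·h

Trapezoidal AUC_0→10.5:
  [0→1]: (84.9+73.4)/2 × 1 = 79.15
  [1→5]: (73.4+41.1)/2 × 4 = 229.0
  [5→8]: (41.1+26.6)/2 × 3 = 101.55
  [8→9]: (26.6+23.0)/2 × 1 = 24.8
  [9→10.5]: (23.0+18.5)/2 × 1.5 = 31.125
  Sum = 465.625 ng/mL·h
Extrapolated tail: C_last / k_e = 18.5 / 0.145 = 127.586
AUC_0→∞ = 465.625 + 127.586 = 593.211 ng/mL·h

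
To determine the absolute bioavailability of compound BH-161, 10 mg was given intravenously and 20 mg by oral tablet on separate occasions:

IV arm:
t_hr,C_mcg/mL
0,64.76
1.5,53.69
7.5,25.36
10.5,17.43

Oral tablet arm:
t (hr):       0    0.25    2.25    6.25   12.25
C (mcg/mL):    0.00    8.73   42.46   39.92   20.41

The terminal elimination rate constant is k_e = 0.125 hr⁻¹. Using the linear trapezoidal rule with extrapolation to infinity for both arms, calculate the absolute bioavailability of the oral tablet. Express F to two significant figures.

Trapezoidal AUC_0→10.5 (IV):
  [0→1.5]: (64.76+53.69)/2 × 1.5 = 88.8375
  [1.5→7.5]: (53.69+25.36)/2 × 6 = 237.15
  [7.5→10.5]: (25.36+17.43)/2 × 3 = 64.185
  Sum = 390.1725 mcg/mL·hr
IV tail: 17.43/0.125 = 139.440; AUC_iv,0→∞ = 390.1725 + 139.440 = 529.6125 mcg/mL·hr
Trapezoidal AUC_0→12.25 (oral tablet):
  [0→0.25]: (0.00+8.73)/2 × 0.25 = 1.09125
  [0.25→2.25]: (8.73+42.46)/2 × 2 = 51.19
  [2.25→6.25]: (42.46+39.92)/2 × 4 = 164.76
  [6.25→12.25]: (39.92+20.41)/2 × 6 = 180.99
  Sum = 398.03125 mcg/mL·hr
oral tablet tail: 20.41/0.125 = 163.280; AUC_ev,0→∞ = 398.03125 + 163.280 = 561.31125 mcg/mL·hr
F = (AUC_ev/D_ev)/(AUC_iv/D_iv) = (561.31125/20)/(529.6125/10) = 28.0656/52.96125 = 0.5299

F = 0.53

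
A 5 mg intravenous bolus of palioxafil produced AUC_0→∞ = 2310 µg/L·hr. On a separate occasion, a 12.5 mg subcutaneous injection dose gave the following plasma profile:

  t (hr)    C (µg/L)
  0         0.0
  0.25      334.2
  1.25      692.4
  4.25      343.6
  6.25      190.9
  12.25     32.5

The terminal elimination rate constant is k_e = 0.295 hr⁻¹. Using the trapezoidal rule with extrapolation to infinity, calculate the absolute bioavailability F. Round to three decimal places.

Trapezoidal AUC_0→12.25 (subcutaneous injection):
  [0→0.25]: (0.0+334.2)/2 × 0.25 = 41.775
  [0.25→1.25]: (334.2+692.4)/2 × 1 = 513.3
  [1.25→4.25]: (692.4+343.6)/2 × 3 = 1554.0
  [4.25→6.25]: (343.6+190.9)/2 × 2 = 534.5
  [6.25→12.25]: (190.9+32.5)/2 × 6 = 670.2
  Sum = 3313.775 µg/L·hr
Tail: C_last/k_e = 32.5/0.295 = 110.169
AUC_0→∞ (subcutaneous injection) = 3313.775 + 110.169 = 3423.944 µg/L·hr
F = (AUC_ev/D_ev)/(AUC_iv/D_iv) = (3423.944/12.5)/(2310/5) = 273.91552/462 = 0.5929

F = 0.593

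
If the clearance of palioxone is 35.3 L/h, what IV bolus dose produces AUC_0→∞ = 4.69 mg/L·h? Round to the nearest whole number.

Dose = 166 mg

Dose_iv = CL × AUC_0→∞
     = 35.3 × 4.69 = 165.557 mg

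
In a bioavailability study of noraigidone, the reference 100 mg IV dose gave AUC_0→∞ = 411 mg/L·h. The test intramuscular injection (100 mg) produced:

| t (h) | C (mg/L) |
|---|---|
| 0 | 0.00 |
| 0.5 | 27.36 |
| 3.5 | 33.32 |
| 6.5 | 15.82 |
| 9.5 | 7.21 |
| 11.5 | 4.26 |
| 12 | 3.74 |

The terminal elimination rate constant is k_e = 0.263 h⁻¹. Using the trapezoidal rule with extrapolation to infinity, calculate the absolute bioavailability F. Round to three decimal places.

F = 0.569

Trapezoidal AUC_0→12 (intramuscular injection):
  [0→0.5]: (0.00+27.36)/2 × 0.5 = 6.84
  [0.5→3.5]: (27.36+33.32)/2 × 3 = 91.02
  [3.5→6.5]: (33.32+15.82)/2 × 3 = 73.71
  [6.5→9.5]: (15.82+7.21)/2 × 3 = 34.545
  [9.5→11.5]: (7.21+4.26)/2 × 2 = 11.47
  [11.5→12]: (4.26+3.74)/2 × 0.5 = 2.0
  Sum = 219.585 mg/L·h
Tail: C_last/k_e = 3.74/0.263 = 14.221
AUC_0→∞ (intramuscular injection) = 219.585 + 14.221 = 233.806 mg/L·h
F = (AUC_ev/D_ev)/(AUC_iv/D_iv) = (233.806/100)/(411/100) = 2.33806/4.11 = 0.5689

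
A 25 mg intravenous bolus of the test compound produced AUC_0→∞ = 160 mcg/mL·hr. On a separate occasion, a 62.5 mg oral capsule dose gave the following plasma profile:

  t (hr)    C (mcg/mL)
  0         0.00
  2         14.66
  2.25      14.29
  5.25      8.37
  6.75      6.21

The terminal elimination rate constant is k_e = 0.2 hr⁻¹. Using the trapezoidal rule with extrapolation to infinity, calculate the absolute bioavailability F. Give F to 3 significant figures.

Trapezoidal AUC_0→6.75 (oral capsule):
  [0→2]: (0.00+14.66)/2 × 2 = 14.66
  [2→2.25]: (14.66+14.29)/2 × 0.25 = 3.61875
  [2.25→5.25]: (14.29+8.37)/2 × 3 = 33.99
  [5.25→6.75]: (8.37+6.21)/2 × 1.5 = 10.935
  Sum = 63.20375 mcg/mL·hr
Tail: C_last/k_e = 6.21/0.2 = 31.050
AUC_0→∞ (oral capsule) = 63.20375 + 31.050 = 94.25375 mcg/mL·hr
F = (AUC_ev/D_ev)/(AUC_iv/D_iv) = (94.25375/62.5)/(160/25) = 1.50806/6.4 = 0.2356

F = 0.236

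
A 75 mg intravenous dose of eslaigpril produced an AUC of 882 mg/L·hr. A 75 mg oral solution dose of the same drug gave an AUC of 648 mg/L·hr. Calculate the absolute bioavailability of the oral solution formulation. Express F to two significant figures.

F = 0.73

F = (AUC_ev / D_ev) / (AUC_iv / D_iv)
  = (648/75) / (882/75)
  = 8.64 / 11.76 = 0.7347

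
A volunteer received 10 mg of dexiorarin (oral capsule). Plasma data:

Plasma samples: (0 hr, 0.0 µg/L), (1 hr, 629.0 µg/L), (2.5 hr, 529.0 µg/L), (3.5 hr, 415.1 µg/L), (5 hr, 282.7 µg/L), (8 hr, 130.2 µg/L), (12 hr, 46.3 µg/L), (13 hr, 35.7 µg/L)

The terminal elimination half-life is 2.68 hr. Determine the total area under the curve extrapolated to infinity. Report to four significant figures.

AUC = 3330 µg/L·hr

Trapezoidal AUC_0→13:
  [0→1]: (0.0+629.0)/2 × 1 = 314.5
  [1→2.5]: (629.0+529.0)/2 × 1.5 = 868.5
  [2.5→3.5]: (529.0+415.1)/2 × 1 = 472.05
  [3.5→5]: (415.1+282.7)/2 × 1.5 = 523.35
  [5→8]: (282.7+130.2)/2 × 3 = 619.35
  [8→12]: (130.2+46.3)/2 × 4 = 353.0
  [12→13]: (46.3+35.7)/2 × 1 = 41.0
  Sum = 3191.75 µg/L·hr
k_e = ln2 / t½ = 0.693147 / 2.68 = 0.2586 hr^-1
Extrapolated tail: C_last / k_e = 35.7 / 0.2586 = 138.051
AUC_0→∞ = 3191.75 + 138.051 = 3329.801 µg/L·hr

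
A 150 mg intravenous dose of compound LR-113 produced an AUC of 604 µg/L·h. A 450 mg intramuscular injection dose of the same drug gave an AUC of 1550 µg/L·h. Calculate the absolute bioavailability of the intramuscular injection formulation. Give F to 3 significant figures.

F = (AUC_ev / D_ev) / (AUC_iv / D_iv)
  = (1550/450) / (604/150)
  = 3.44444 / 4.02667 = 0.8554

F = 0.855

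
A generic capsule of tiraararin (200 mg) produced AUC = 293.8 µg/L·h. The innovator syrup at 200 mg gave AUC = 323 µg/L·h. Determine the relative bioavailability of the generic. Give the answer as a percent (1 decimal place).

F_rel = 91.0%

F_rel = (AUC_test/D_test) / (AUC_ref/D_ref)
      = (293.8/200) / (323/200)
      = 1.469 / 1.615 = 0.9096 = 90.96%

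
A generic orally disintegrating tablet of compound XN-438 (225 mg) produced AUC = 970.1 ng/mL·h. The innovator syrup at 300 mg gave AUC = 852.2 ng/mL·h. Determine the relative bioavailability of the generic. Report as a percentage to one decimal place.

F_rel = (AUC_test/D_test) / (AUC_ref/D_ref)
      = (970.1/225) / (852.2/300)
      = 4.31156 / 2.84067 = 1.5178 = 151.78%

F_rel = 151.8%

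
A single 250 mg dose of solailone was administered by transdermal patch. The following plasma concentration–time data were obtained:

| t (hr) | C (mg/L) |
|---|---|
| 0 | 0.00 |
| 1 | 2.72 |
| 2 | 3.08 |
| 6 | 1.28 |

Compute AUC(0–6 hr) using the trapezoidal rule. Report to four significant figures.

Trapezoidal AUC_0→6:
  [0→1]: (0.00+2.72)/2 × 1 = 1.36
  [1→2]: (2.72+3.08)/2 × 1 = 2.9
  [2→6]: (3.08+1.28)/2 × 4 = 8.72
  Sum = 12.98 mg/L·hr

AUC = 12.98 mg/L·hr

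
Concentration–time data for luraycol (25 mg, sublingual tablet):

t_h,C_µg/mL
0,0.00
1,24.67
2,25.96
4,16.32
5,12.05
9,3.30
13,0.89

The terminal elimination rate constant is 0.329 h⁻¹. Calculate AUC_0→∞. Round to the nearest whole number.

AUC = 136 µg/mL·h

Trapezoidal AUC_0→13:
  [0→1]: (0.00+24.67)/2 × 1 = 12.335
  [1→2]: (24.67+25.96)/2 × 1 = 25.315
  [2→4]: (25.96+16.32)/2 × 2 = 42.28
  [4→5]: (16.32+12.05)/2 × 1 = 14.185
  [5→9]: (12.05+3.30)/2 × 4 = 30.7
  [9→13]: (3.30+0.89)/2 × 4 = 8.38
  Sum = 133.195 µg/mL·h
Extrapolated tail: C_last / k_e = 0.89 / 0.329 = 2.705
AUC_0→∞ = 133.195 + 2.705 = 135.9 µg/mL·h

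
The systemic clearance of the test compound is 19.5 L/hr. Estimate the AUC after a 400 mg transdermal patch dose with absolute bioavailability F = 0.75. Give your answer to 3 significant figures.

AUC_0→∞ = F × Dose / CL
        = 0.75 × 400 / 19.5 = 15.3846 mg/L·hr

AUC = 15.4 mg/L·hr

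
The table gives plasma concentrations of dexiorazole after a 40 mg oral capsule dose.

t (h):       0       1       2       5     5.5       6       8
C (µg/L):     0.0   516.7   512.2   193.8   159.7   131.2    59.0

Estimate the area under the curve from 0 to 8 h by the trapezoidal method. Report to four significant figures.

AUC = 2183 µg/L·h

Trapezoidal AUC_0→8:
  [0→1]: (0.0+516.7)/2 × 1 = 258.35
  [1→2]: (516.7+512.2)/2 × 1 = 514.45
  [2→5]: (512.2+193.8)/2 × 3 = 1059.0
  [5→5.5]: (193.8+159.7)/2 × 0.5 = 88.375
  [5.5→6]: (159.7+131.2)/2 × 0.5 = 72.725
  [6→8]: (131.2+59.0)/2 × 2 = 190.2
  Sum = 2183.1 µg/L·h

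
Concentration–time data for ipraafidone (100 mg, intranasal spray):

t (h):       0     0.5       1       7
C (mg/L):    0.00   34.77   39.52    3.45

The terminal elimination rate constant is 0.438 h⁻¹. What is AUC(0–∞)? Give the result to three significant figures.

Trapezoidal AUC_0→7:
  [0→0.5]: (0.00+34.77)/2 × 0.5 = 8.6925
  [0.5→1]: (34.77+39.52)/2 × 0.5 = 18.5725
  [1→7]: (39.52+3.45)/2 × 6 = 128.91
  Sum = 156.175 mg/L·h
Extrapolated tail: C_last / k_e = 3.45 / 0.438 = 7.877
AUC_0→∞ = 156.175 + 7.877 = 164.052 mg/L·h

AUC = 164 mg/L·h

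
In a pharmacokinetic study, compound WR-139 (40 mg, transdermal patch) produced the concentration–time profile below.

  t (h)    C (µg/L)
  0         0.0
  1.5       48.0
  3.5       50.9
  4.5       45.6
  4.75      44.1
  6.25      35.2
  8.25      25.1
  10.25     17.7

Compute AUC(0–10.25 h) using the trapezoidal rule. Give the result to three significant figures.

Trapezoidal AUC_0→10.25:
  [0→1.5]: (0.0+48.0)/2 × 1.5 = 36.0
  [1.5→3.5]: (48.0+50.9)/2 × 2 = 98.9
  [3.5→4.5]: (50.9+45.6)/2 × 1 = 48.25
  [4.5→4.75]: (45.6+44.1)/2 × 0.25 = 11.2125
  [4.75→6.25]: (44.1+35.2)/2 × 1.5 = 59.475
  [6.25→8.25]: (35.2+25.1)/2 × 2 = 60.3
  [8.25→10.25]: (25.1+17.7)/2 × 2 = 42.8
  Sum = 356.9375 µg/L·h

AUC = 357 µg/L·h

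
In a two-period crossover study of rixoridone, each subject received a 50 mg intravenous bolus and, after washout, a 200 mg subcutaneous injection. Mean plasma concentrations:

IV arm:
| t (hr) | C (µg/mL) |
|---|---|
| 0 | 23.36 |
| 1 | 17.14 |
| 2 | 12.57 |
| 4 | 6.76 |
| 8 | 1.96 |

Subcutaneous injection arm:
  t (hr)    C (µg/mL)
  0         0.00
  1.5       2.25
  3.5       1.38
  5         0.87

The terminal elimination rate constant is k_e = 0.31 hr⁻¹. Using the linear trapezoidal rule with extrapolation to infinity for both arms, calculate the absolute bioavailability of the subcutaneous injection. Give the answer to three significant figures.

F = 0.0314

Trapezoidal AUC_0→8 (IV):
  [0→1]: (23.36+17.14)/2 × 1 = 20.25
  [1→2]: (17.14+12.57)/2 × 1 = 14.855
  [2→4]: (12.57+6.76)/2 × 2 = 19.33
  [4→8]: (6.76+1.96)/2 × 4 = 17.44
  Sum = 71.875 µg/mL·hr
IV tail: 1.96/0.31 = 6.323; AUC_iv,0→∞ = 71.875 + 6.323 = 78.198 µg/mL·hr
Trapezoidal AUC_0→5 (subcutaneous injection):
  [0→1.5]: (0.00+2.25)/2 × 1.5 = 1.6875
  [1.5→3.5]: (2.25+1.38)/2 × 2 = 3.63
  [3.5→5]: (1.38+0.87)/2 × 1.5 = 1.6875
  Sum = 7.005 µg/mL·hr
subcutaneous injection tail: 0.87/0.31 = 2.806; AUC_ev,0→∞ = 7.005 + 2.806 = 9.811 µg/mL·hr
F = (AUC_ev/D_ev)/(AUC_iv/D_iv) = (9.811/200)/(78.198/50) = 0.049055/1.56396 = 0.0314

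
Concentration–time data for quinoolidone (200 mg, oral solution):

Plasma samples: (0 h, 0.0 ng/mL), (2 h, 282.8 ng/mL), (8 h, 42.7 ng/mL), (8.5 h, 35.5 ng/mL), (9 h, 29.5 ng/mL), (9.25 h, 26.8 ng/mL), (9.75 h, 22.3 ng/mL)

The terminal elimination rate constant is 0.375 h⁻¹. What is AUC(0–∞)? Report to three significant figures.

AUC = 1370 ng/mL·h

Trapezoidal AUC_0→9.75:
  [0→2]: (0.0+282.8)/2 × 2 = 282.8
  [2→8]: (282.8+42.7)/2 × 6 = 976.5
  [8→8.5]: (42.7+35.5)/2 × 0.5 = 19.55
  [8.5→9]: (35.5+29.5)/2 × 0.5 = 16.25
  [9→9.25]: (29.5+26.8)/2 × 0.25 = 7.0375
  [9.25→9.75]: (26.8+22.3)/2 × 0.5 = 12.275
  Sum = 1314.4125 ng/mL·h
Extrapolated tail: C_last / k_e = 22.3 / 0.375 = 59.467
AUC_0→∞ = 1314.4125 + 59.467 = 1373.8795 ng/mL·h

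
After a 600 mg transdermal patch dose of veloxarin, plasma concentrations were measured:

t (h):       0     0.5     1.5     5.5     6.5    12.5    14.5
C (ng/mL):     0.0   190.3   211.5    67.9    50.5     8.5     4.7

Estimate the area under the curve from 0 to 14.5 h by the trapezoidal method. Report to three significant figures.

AUC = 1060 ng/mL·h

Trapezoidal AUC_0→14.5:
  [0→0.5]: (0.0+190.3)/2 × 0.5 = 47.575
  [0.5→1.5]: (190.3+211.5)/2 × 1 = 200.9
  [1.5→5.5]: (211.5+67.9)/2 × 4 = 558.8
  [5.5→6.5]: (67.9+50.5)/2 × 1 = 59.2
  [6.5→12.5]: (50.5+8.5)/2 × 6 = 177.0
  [12.5→14.5]: (8.5+4.7)/2 × 2 = 13.2
  Sum = 1056.675 ng/mL·h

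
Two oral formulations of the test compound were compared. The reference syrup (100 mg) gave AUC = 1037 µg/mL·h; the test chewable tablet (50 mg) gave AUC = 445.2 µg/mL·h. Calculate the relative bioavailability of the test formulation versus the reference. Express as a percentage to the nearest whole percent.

F_rel = 86%

F_rel = (AUC_test/D_test) / (AUC_ref/D_ref)
      = (445.2/50) / (1037/100)
      = 8.904 / 10.37 = 0.8586 = 85.86%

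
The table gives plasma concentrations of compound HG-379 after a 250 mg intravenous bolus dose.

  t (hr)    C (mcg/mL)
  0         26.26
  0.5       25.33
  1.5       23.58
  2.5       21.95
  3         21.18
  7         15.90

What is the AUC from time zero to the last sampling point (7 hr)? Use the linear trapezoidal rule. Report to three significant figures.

AUC = 145 mcg/mL·hr

Trapezoidal AUC_0→7:
  [0→0.5]: (26.26+25.33)/2 × 0.5 = 12.8975
  [0.5→1.5]: (25.33+23.58)/2 × 1 = 24.455
  [1.5→2.5]: (23.58+21.95)/2 × 1 = 22.765
  [2.5→3]: (21.95+21.18)/2 × 0.5 = 10.7825
  [3→7]: (21.18+15.90)/2 × 4 = 74.16
  Sum = 145.06 mcg/mL·hr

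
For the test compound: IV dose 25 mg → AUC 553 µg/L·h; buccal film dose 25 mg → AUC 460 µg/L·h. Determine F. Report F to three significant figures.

F = (AUC_ev / D_ev) / (AUC_iv / D_iv)
  = (460/25) / (553/25)
  = 18.4 / 22.12 = 0.8318

F = 0.832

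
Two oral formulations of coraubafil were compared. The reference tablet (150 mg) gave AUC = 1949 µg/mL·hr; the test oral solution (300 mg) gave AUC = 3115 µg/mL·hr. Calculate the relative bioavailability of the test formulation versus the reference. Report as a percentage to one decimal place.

F_rel = 79.9%

F_rel = (AUC_test/D_test) / (AUC_ref/D_ref)
      = (3115/300) / (1949/150)
      = 10.3833 / 12.9933 = 0.7991 = 79.91%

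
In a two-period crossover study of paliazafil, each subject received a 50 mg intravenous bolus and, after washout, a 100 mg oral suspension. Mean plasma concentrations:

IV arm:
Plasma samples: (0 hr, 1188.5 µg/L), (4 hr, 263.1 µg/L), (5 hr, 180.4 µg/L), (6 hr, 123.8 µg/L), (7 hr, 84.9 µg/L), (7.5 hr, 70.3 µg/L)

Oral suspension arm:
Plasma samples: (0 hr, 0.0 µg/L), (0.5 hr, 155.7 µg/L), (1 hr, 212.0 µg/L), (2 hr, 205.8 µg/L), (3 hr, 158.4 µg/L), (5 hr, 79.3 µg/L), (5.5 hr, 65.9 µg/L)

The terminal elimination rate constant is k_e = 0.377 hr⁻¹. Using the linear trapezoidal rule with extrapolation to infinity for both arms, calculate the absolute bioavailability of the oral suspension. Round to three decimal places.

Trapezoidal AUC_0→7.5 (IV):
  [0→4]: (1188.5+263.1)/2 × 4 = 2903.2
  [4→5]: (263.1+180.4)/2 × 1 = 221.75
  [5→6]: (180.4+123.8)/2 × 1 = 152.1
  [6→7]: (123.8+84.9)/2 × 1 = 104.35
  [7→7.5]: (84.9+70.3)/2 × 0.5 = 38.8
  Sum = 3420.2 µg/L·hr
IV tail: 70.3/0.377 = 186.472; AUC_iv,0→∞ = 3420.2 + 186.472 = 3606.672 µg/L·hr
Trapezoidal AUC_0→5.5 (oral suspension):
  [0→0.5]: (0.0+155.7)/2 × 0.5 = 38.925
  [0.5→1]: (155.7+212.0)/2 × 0.5 = 91.925
  [1→2]: (212.0+205.8)/2 × 1 = 208.9
  [2→3]: (205.8+158.4)/2 × 1 = 182.1
  [3→5]: (158.4+79.3)/2 × 2 = 237.7
  [5→5.5]: (79.3+65.9)/2 × 0.5 = 36.3
  Sum = 795.85 µg/L·hr
oral suspension tail: 65.9/0.377 = 174.801; AUC_ev,0→∞ = 795.85 + 174.801 = 970.651 µg/L·hr
F = (AUC_ev/D_ev)/(AUC_iv/D_iv) = (970.651/100)/(3606.672/50) = 9.70651/72.13344 = 0.1346

F = 0.135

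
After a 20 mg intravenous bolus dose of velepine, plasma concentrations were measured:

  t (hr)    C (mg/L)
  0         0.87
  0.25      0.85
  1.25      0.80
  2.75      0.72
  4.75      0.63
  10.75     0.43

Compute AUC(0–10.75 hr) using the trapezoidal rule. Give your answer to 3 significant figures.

AUC = 6.71 mg/L·hr

Trapezoidal AUC_0→10.75:
  [0→0.25]: (0.87+0.85)/2 × 0.25 = 0.215
  [0.25→1.25]: (0.85+0.80)/2 × 1 = 0.825
  [1.25→2.75]: (0.80+0.72)/2 × 1.5 = 1.14
  [2.75→4.75]: (0.72+0.63)/2 × 2 = 1.35
  [4.75→10.75]: (0.63+0.43)/2 × 6 = 3.18
  Sum = 6.71 mg/L·hr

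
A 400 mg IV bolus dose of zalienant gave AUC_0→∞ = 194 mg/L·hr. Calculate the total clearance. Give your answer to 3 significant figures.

CL = 2.06 L/hr

CL = Dose_iv / AUC_0→∞
   = 400 / 194 = 2.06186 L/hr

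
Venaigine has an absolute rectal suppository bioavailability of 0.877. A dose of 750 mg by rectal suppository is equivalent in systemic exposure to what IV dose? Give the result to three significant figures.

Systemic exposure from an extravascular dose = F × D_ev, so the equivalent IV dose is F × D_ev.
D_iv = F × D_ev = 0.877 × 750 = 657.75 mg

D_iv = 658 mg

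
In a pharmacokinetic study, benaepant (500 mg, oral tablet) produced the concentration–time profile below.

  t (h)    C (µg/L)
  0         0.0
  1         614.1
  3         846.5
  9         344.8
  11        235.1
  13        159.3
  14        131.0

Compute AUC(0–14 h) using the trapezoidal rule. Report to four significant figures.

Trapezoidal AUC_0→14:
  [0→1]: (0.0+614.1)/2 × 1 = 307.05
  [1→3]: (614.1+846.5)/2 × 2 = 1460.6
  [3→9]: (846.5+344.8)/2 × 6 = 3573.9
  [9→11]: (344.8+235.1)/2 × 2 = 579.9
  [11→13]: (235.1+159.3)/2 × 2 = 394.4
  [13→14]: (159.3+131.0)/2 × 1 = 145.15
  Sum = 6461.0 µg/L·h

AUC = 6461 µg/L·h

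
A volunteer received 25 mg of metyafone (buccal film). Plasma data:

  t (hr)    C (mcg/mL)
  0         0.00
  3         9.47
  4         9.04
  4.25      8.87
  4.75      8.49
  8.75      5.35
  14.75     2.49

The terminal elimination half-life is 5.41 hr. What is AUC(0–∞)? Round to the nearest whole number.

Trapezoidal AUC_0→14.75:
  [0→3]: (0.00+9.47)/2 × 3 = 14.205
  [3→4]: (9.47+9.04)/2 × 1 = 9.255
  [4→4.25]: (9.04+8.87)/2 × 0.25 = 2.23875
  [4.25→4.75]: (8.87+8.49)/2 × 0.5 = 4.34
  [4.75→8.75]: (8.49+5.35)/2 × 4 = 27.68
  [8.75→14.75]: (5.35+2.49)/2 × 6 = 23.52
  Sum = 81.23875 mcg/mL·hr
k_e = ln2 / t½ = 0.693147 / 5.41 = 0.1281 hr^-1
Extrapolated tail: C_last / k_e = 2.49 / 0.1281 = 19.438
AUC_0→∞ = 81.23875 + 19.438 = 100.67675 mcg/mL·hr

AUC = 101 mcg/mL·hr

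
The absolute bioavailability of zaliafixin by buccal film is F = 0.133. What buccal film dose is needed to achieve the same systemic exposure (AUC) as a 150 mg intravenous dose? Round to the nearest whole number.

D_buccal = 1128 mg

For equal systemic exposure: F × D_ev = D_iv
D_ev = D_iv / F = 150 / 0.133 = 1127.82 mg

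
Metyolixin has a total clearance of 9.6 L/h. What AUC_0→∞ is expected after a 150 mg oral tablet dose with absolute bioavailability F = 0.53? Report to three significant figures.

AUC_0→∞ = F × Dose / CL
        = 0.53 × 150 / 9.6 = 8.28125 mg/L·h

AUC = 8.28 mg/L·h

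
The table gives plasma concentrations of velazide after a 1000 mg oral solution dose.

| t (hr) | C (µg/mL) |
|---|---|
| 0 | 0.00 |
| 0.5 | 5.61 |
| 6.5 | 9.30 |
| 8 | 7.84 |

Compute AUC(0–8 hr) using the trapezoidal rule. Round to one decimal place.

AUC = 59.0 µg/mL·hr

Trapezoidal AUC_0→8:
  [0→0.5]: (0.00+5.61)/2 × 0.5 = 1.4025
  [0.5→6.5]: (5.61+9.30)/2 × 6 = 44.73
  [6.5→8]: (9.30+7.84)/2 × 1.5 = 12.855
  Sum = 58.9875 µg/mL·hr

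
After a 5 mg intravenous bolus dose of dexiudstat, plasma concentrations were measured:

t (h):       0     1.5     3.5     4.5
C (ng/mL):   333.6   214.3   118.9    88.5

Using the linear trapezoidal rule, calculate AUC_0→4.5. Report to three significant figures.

AUC = 848 ng/mL·h

Trapezoidal AUC_0→4.5:
  [0→1.5]: (333.6+214.3)/2 × 1.5 = 410.925
  [1.5→3.5]: (214.3+118.9)/2 × 2 = 333.2
  [3.5→4.5]: (118.9+88.5)/2 × 1 = 103.7
  Sum = 847.825 ng/mL·h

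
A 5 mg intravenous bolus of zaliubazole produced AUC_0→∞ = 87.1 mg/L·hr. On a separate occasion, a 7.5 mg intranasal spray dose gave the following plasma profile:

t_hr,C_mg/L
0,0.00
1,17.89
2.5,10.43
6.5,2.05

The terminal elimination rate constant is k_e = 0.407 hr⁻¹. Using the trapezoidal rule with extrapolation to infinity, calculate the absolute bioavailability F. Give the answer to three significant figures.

Trapezoidal AUC_0→6.5 (intranasal spray):
  [0→1]: (0.00+17.89)/2 × 1 = 8.945
  [1→2.5]: (17.89+10.43)/2 × 1.5 = 21.24
  [2.5→6.5]: (10.43+2.05)/2 × 4 = 24.96
  Sum = 55.145 mg/L·hr
Tail: C_last/k_e = 2.05/0.407 = 5.037
AUC_0→∞ (intranasal spray) = 55.145 + 5.037 = 60.182 mg/L·hr
F = (AUC_ev/D_ev)/(AUC_iv/D_iv) = (60.182/7.5)/(87.1/5) = 8.02427/17.42 = 0.4606

F = 0.461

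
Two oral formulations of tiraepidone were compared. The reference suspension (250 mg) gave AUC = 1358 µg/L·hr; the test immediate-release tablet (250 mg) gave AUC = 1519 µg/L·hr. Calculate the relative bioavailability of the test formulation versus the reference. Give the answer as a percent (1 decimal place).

F_rel = 111.9%

F_rel = (AUC_test/D_test) / (AUC_ref/D_ref)
      = (1519/250) / (1358/250)
      = 6.076 / 5.432 = 1.1186 = 111.86%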